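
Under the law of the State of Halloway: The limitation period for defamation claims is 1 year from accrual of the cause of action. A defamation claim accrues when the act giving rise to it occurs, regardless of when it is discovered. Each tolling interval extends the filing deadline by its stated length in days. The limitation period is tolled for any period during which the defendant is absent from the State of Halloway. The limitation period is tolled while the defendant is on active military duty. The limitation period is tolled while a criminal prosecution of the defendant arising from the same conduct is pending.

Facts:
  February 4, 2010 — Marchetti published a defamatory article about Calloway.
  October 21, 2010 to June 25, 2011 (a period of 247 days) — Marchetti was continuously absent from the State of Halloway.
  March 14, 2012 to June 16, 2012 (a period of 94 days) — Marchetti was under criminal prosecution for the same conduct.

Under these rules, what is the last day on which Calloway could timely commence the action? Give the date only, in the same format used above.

October 9, 2011

The limitation period began to run on February 4, 2010.
1 year from February 4, 2010 is February 4, 2011.
The period was tolled for 247 days by the defendant's absence from the jurisdiction (October 21, 2010 to June 25, 2011), pushing the deadline to October 9, 2011.
The pending criminal prosecution starting March 14, 2012 came too late — the period had run on October 9, 2011 — and so does not extend the deadline.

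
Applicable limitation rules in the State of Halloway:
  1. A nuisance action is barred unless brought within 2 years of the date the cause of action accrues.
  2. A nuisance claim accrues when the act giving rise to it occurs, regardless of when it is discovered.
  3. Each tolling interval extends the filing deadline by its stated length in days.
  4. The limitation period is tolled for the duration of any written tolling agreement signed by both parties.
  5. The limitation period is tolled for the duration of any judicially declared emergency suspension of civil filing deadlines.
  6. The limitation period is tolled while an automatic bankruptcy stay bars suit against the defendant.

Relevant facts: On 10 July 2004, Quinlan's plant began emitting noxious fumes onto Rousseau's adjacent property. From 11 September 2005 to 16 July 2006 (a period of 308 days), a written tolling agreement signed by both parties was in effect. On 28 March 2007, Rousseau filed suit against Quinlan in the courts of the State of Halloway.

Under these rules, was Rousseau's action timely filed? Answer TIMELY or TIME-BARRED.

The limitation period began to run on 10 July 2004.
Adding the 2 years base period to 10 July 2004 gives a deadline of 10 July 2006, before any tolling.
The period was tolled for 308 days by the written tolling agreement (11 September 2005 to 16 July 2006), pushing the deadline to 14 May 2007.
Filing on 28 March 2007 beat the 14 May 2007 deadline — the action is timely.

TIMELY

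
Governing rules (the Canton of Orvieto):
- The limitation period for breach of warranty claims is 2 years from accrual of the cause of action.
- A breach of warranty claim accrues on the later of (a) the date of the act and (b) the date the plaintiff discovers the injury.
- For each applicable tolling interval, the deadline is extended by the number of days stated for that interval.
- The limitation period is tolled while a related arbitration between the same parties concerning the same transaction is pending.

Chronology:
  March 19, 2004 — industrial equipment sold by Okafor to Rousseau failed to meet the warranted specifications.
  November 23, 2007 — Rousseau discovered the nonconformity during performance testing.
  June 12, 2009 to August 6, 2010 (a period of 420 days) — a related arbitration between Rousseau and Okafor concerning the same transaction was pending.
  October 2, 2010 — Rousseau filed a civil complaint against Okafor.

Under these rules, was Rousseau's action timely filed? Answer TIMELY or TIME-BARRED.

TIMELY

Taking the later of the act (March 19, 2004) and discovery (November 23, 2007), the claim accrued on November 23, 2007.
The untolled deadline — 2 years after November 23, 2007 — is November 23, 2009.
The pending related arbitration from June 12, 2009 to August 6, 2010 tolled the period for 420 days, extending the deadline to January 17, 2011.
Rousseau filed on October 2, 2010, before the January 17, 2011 deadline, so the action is timely.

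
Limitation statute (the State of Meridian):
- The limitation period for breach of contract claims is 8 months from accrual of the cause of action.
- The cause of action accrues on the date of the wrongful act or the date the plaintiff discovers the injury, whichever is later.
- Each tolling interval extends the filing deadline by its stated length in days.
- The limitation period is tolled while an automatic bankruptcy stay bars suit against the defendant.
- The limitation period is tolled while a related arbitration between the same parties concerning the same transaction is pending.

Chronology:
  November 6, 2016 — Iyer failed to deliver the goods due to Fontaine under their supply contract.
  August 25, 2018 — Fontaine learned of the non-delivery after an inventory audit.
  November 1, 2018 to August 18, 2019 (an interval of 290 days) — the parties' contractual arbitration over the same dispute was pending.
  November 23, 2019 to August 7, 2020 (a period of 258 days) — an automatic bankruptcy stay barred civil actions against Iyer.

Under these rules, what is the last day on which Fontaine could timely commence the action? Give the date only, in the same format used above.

The claim accrued on August 25, 2018 — the later of the November 6, 2016 act and the August 25, 2018 discovery.
Adding the 8 months base period to August 25, 2018 gives a deadline of April 25, 2019, before any tolling.
The pending related arbitration from November 1, 2018 to August 18, 2019 tolled the period for 290 days, extending the deadline to February 9, 2020.
The period was tolled for 258 days by the automatic bankruptcy stay (November 23, 2019 to August 7, 2020), pushing the deadline to October 24, 2020.

October 24, 2020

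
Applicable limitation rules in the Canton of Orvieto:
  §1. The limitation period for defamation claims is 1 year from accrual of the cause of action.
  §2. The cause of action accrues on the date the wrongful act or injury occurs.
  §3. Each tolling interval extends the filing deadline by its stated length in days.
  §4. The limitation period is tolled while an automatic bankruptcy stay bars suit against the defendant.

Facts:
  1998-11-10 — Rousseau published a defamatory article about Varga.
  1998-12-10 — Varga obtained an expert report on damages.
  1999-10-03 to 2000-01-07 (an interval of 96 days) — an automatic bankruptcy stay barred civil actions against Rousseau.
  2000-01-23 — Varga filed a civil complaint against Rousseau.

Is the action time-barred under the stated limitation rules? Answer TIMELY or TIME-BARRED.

TIMELY

The cause of action accrued on 1998-11-10, the date of the act.
The untolled deadline — 1 year after 1998-11-10 — is 1999-11-10.
The period was tolled for 96 days by the automatic bankruptcy stay (1999-10-03 to 2000-01-07), pushing the deadline to 2000-02-14.
Nothing else in the chronology tolls or restarts the period.
Filing on 2000-01-23 beat the 2000-02-14 deadline — the action is timely.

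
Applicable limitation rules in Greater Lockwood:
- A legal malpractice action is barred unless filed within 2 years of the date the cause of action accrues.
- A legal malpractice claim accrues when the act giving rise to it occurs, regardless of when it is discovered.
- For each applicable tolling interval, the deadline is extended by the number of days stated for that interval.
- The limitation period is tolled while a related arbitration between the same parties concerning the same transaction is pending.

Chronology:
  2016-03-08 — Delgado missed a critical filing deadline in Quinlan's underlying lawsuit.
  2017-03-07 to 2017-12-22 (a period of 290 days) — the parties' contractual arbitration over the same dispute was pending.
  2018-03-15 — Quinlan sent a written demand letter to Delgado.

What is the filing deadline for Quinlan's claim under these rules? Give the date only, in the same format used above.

2018-12-23

The claim accrued on 2016-03-08, when the wrongful act occurred.
The untolled deadline — 2 years after 2016-03-08 — is 2018-03-08.
The pending related arbitration from 2017-03-07 to 2017-12-22 tolled the period for 290 days, extending the deadline to 2018-12-23.
Nothing else in the chronology tolls or restarts the period.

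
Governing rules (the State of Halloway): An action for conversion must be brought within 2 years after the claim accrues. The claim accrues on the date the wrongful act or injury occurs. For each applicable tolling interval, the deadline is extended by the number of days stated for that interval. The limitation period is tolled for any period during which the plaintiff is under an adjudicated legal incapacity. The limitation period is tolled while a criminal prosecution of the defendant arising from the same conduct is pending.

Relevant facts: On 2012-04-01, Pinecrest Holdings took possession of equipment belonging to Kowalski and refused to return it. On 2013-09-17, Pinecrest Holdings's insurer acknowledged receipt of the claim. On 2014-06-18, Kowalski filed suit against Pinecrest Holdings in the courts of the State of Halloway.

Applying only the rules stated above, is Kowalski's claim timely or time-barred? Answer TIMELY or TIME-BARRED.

The limitation period began to run on 2012-04-01.
Adding the 2 years base period to 2012-04-01 gives a deadline of 2014-04-01, before any tolling.
The other events in the timeline have no effect on the limitation period under the stated rules.
The 2014-06-18 filing falls after the 2014-04-01 deadline; the claim is time-barred.

TIME-BARRED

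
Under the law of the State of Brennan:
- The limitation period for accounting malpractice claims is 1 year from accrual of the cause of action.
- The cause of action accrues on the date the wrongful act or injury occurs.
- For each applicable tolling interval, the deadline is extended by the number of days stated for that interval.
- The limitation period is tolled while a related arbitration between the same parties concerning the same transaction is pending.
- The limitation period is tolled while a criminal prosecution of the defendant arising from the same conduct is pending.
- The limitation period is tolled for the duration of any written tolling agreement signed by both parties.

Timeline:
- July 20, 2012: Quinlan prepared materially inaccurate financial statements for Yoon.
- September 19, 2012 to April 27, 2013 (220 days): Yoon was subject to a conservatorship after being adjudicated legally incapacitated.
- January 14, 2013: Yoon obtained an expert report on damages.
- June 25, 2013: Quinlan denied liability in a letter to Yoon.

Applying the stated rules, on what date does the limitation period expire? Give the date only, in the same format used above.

The claim accrued on July 20, 2012, when the wrongful act occurred.
1 year from July 20, 2012 is July 20, 2013.
Although the plaintiff's incapacity ran from September 19, 2012 to April 27, 2013, the stated rules do not make that a tolling event, so it is disregarded.
None of the other events listed affects the running of the period under the stated rules.

July 20, 2013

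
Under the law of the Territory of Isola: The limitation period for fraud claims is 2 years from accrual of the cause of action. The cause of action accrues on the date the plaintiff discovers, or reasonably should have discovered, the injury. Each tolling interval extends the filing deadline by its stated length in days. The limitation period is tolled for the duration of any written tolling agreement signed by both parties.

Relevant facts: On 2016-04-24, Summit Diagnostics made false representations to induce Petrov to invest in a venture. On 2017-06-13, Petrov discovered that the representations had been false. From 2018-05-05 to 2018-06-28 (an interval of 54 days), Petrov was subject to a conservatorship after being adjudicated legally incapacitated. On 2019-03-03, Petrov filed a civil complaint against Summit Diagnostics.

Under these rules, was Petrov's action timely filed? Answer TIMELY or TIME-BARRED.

TIMELY

Under the discovery rule, the claim accrued on 2017-06-13, when Petrov discovered the injury — not on the 2016-04-24 date of the underlying act.
Adding the 2 years base period to 2017-06-13 gives a deadline of 2019-06-13, before any tolling.
Although the plaintiff's incapacity ran from 2018-05-05 to 2018-06-28, the stated rules do not make that a tolling event, so it is disregarded.
The 2019-03-03 filing precedes the 2019-06-13 deadline; the claim is timely.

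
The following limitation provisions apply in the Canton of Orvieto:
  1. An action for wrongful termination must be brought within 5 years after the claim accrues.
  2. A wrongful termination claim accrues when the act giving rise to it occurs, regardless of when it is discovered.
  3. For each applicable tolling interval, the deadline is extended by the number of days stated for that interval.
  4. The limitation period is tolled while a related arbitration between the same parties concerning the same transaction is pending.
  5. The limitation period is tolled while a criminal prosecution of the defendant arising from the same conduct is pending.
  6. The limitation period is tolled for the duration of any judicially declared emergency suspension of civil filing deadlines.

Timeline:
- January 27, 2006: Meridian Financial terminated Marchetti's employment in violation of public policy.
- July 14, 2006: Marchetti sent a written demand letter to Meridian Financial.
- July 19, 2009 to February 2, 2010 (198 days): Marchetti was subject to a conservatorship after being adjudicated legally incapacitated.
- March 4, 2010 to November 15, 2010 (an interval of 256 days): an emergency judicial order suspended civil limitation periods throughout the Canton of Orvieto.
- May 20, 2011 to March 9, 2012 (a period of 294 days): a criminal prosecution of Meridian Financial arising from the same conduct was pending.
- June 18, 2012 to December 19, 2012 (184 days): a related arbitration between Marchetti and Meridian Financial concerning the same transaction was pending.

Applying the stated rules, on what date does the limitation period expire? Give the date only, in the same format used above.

January 30, 2013

The limitation period began to run on January 27, 2006.
5 years from January 27, 2006 is January 27, 2011.
The emergency suspension of filing deadlines from March 4, 2010 to November 15, 2010 tolled the period for 256 days, extending the deadline to October 10, 2011.
The period was tolled for 294 days by the pending criminal prosecution (May 20, 2011 to March 9, 2012), pushing the deadline to July 30, 2012.
The pending related arbitration from June 18, 2012 to December 19, 2012 tolled the period for 184 days, extending the deadline to January 30, 2013.
No stated provision tolls the period for the plaintiff's incapacity, so the interval from July 19, 2009 to February 2, 2010 has no effect on the deadline.
None of the other events listed affects the running of the period under the stated rules.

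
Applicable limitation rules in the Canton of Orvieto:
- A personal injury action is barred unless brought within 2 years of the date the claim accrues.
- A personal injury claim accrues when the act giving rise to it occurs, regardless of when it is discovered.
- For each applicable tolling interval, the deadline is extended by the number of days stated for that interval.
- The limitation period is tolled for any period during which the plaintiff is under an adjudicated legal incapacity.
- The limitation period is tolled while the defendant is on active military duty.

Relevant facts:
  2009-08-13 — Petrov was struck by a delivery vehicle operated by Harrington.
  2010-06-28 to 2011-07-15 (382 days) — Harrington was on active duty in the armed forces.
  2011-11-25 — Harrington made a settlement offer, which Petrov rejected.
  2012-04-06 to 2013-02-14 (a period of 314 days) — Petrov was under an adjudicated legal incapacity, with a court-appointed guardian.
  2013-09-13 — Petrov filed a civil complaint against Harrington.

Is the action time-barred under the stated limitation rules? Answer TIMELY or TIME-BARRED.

The claim accrued on 2009-08-13, when the wrongful act occurred.
Adding the 2 years base period to 2009-08-13 gives a deadline of 2011-08-13, before any tolling.
The defendant's active military service from 2010-06-28 to 2011-07-15 tolled the period for 382 days, extending the deadline to 2012-08-29.
The period was tolled for 314 days by the plaintiff's legal incapacity (2012-04-06 to 2013-02-14), pushing the deadline to 2013-07-09.
Nothing else in the chronology tolls or restarts the period.
Filing on 2013-09-13 missed the 2013-07-09 deadline — the action is time-barred.

TIME-BARRED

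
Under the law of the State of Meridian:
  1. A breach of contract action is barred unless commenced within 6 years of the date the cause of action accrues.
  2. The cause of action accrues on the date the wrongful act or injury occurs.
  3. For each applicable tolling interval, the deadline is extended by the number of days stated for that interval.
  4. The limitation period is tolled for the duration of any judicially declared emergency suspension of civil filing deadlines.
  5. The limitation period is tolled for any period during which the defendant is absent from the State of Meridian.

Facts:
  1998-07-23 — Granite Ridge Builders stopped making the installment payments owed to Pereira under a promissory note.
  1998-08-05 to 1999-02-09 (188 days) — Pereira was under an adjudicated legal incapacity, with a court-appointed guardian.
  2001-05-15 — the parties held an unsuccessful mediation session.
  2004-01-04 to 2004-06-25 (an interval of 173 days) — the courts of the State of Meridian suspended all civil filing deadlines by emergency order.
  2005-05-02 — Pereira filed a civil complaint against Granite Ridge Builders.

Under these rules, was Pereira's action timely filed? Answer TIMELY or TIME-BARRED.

TIME-BARRED

The claim accrued on 1998-07-23, when the wrongful act occurred.
The untolled deadline — 6 years after 1998-07-23 — is 2004-07-23.
The emergency suspension of filing deadlines from 2004-01-04 to 2004-06-25 tolled the period for 173 days, extending the deadline to 2005-01-12.
Although the plaintiff's incapacity ran from 1998-08-05 to 1999-02-09, the stated rules do not make that a tolling event, so it is disregarded.
Nothing else in the chronology tolls or restarts the period.
The 2005-05-02 filing falls after the 2005-01-12 deadline; the claim is time-barred.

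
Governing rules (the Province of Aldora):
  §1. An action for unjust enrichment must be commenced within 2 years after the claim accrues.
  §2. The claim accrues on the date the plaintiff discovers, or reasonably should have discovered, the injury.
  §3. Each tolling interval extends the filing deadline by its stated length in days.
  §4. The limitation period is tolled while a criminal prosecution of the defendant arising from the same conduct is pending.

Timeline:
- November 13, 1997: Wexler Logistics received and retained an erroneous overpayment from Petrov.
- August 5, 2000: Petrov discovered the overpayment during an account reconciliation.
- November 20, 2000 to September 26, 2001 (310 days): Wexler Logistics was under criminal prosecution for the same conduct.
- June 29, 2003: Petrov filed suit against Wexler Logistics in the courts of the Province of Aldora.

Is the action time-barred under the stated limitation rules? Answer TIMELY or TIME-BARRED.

TIME-BARRED

Under the discovery rule, the claim accrued on August 5, 2000, when Petrov discovered the injury — not on the November 13, 1997 date of the underlying act.
The untolled deadline — 2 years after August 5, 2000 — is August 5, 2002.
The period was tolled for 310 days by the pending criminal prosecution (November 20, 2000 to September 26, 2001), pushing the deadline to June 11, 2003.
The June 29, 2003 filing falls after the June 11, 2003 deadline; the claim is time-barred.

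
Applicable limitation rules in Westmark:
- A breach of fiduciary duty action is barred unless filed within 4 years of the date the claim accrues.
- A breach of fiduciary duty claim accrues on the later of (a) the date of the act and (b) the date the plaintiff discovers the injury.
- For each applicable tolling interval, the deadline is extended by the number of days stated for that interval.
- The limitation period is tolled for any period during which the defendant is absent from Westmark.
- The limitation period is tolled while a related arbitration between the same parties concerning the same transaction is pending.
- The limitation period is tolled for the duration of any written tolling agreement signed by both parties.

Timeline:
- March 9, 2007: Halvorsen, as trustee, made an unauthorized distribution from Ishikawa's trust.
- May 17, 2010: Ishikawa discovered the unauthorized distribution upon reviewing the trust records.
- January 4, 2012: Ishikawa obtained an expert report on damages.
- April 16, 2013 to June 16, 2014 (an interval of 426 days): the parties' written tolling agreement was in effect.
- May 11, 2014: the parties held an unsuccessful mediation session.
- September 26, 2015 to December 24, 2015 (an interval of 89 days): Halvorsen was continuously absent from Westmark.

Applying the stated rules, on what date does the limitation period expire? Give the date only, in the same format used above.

July 17, 2015

The claim accrued on May 17, 2010 — the later of the March 9, 2007 act and the May 17, 2010 discovery.
Adding the 4 years base period to May 17, 2010 gives a deadline of May 17, 2014, before any tolling.
The period was tolled for 426 days by the written tolling agreement (April 16, 2013 to June 16, 2014), pushing the deadline to July 17, 2015.
The defendant's absence from the jurisdiction starting September 26, 2015 came too late — the period had run on July 17, 2015 — and so does not extend the deadline.
The other events in the timeline have no effect on the limitation period under the stated rules.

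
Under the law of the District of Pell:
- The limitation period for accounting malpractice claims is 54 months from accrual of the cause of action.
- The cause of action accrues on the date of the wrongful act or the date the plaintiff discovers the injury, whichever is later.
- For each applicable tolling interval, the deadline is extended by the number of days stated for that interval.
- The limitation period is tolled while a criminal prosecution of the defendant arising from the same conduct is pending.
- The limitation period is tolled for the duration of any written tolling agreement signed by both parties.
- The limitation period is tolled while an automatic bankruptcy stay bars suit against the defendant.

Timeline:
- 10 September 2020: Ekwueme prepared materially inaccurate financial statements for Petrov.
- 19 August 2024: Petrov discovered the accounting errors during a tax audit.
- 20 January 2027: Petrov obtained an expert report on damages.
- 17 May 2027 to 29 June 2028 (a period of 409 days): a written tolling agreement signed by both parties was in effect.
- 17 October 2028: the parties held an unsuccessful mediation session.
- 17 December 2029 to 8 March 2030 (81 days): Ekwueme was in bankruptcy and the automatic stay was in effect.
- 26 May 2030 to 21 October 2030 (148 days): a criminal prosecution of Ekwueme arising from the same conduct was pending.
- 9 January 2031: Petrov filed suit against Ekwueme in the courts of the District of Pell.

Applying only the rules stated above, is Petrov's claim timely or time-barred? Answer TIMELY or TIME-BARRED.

TIME-BARRED

Taking the later of the act (10 September 2020) and discovery (19 August 2024), the claim accrued on 19 August 2024.
Adding the 54 months base period to 19 August 2024 gives a deadline of 19 February 2029, before any tolling.
The period was tolled for 409 days by the written tolling agreement (17 May 2027 to 29 June 2028), pushing the deadline to 4 April 2030.
The period was tolled for 81 days by the automatic bankruptcy stay (17 December 2029 to 8 March 2030), pushing the deadline to 24 June 2030.
The pending criminal prosecution from 26 May 2030 to 21 October 2030 tolled the period for 148 days, extending the deadline to 19 November 2030.
The other events in the timeline have no effect on the limitation period under the stated rules.
The 9 January 2031 filing falls after the 19 November 2030 deadline; the claim is time-barred.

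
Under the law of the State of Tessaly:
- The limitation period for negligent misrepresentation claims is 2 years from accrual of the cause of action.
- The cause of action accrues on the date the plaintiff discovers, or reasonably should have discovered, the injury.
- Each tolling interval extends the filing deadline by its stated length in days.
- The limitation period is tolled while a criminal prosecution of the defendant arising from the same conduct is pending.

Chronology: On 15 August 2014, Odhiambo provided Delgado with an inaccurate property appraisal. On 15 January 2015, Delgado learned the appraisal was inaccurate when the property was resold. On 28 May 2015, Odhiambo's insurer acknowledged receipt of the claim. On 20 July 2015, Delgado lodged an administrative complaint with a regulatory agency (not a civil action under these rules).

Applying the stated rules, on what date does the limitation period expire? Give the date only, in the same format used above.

The claim did not accrue until Delgado discovered the injury on 15 January 2015; the 15 August 2014 act date does not start the clock under the stated rule.
2 years from 15 January 2015 is 15 January 2017.
The other events in the timeline have no effect on the limitation period under the stated rules.

15 January 2017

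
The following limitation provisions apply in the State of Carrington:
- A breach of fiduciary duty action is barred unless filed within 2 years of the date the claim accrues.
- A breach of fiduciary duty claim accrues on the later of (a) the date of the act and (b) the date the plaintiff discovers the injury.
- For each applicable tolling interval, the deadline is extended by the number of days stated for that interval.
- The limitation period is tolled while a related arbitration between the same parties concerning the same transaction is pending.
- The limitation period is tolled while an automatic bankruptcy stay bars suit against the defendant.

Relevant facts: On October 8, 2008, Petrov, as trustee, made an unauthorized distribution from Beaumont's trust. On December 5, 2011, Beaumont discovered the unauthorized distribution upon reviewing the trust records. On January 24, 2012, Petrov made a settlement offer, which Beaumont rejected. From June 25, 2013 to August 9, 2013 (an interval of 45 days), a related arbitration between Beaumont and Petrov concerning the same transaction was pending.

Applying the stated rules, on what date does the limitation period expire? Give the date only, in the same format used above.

The claim accrued on December 5, 2011 — the later of the October 8, 2008 act and the December 5, 2011 discovery.
The untolled deadline — 2 years after December 5, 2011 — is December 5, 2013.
Because the pending related arbitration ran from June 25, 2013 to August 9, 2013, the deadline is extended by 45 days to January 19, 2014.
None of the other events listed affects the running of the period under the stated rules.

January 19, 2014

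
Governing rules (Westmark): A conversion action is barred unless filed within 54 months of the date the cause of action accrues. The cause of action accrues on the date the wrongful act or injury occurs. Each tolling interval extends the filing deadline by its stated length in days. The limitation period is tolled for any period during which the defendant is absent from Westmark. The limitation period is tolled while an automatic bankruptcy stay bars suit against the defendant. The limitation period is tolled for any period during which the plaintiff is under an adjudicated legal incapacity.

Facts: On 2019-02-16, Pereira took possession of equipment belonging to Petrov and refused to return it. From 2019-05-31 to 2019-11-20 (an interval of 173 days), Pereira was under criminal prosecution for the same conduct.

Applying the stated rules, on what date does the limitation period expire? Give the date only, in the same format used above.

2023-08-16

The limitation period began to run on 2019-02-16.
The untolled deadline — 54 months after 2019-02-16 — is 2023-08-16.
The pending criminal prosecution from 2019-05-31 to 2019-11-20 does not toll the period, because no stated rule makes a criminal prosecution a tolling event.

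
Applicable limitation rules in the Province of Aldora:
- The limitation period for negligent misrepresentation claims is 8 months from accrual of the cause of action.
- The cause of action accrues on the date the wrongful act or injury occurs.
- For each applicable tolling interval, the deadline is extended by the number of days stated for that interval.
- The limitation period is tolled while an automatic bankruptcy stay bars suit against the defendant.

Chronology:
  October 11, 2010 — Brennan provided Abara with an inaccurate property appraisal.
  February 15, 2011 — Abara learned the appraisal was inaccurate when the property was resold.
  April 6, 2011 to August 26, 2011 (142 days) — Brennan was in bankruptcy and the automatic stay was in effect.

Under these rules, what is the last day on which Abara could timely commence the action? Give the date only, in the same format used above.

Accrual is governed by the date of the act, so the period began to run on October 11, 2010; the later discovery on February 15, 2011 is irrelevant under the stated rule.
The untolled deadline — 8 months after October 11, 2010 — is June 11, 2011.
The period was tolled for 142 days by the automatic bankruptcy stay (April 6, 2011 to August 26, 2011), pushing the deadline to October 31, 2011.

October 31, 2011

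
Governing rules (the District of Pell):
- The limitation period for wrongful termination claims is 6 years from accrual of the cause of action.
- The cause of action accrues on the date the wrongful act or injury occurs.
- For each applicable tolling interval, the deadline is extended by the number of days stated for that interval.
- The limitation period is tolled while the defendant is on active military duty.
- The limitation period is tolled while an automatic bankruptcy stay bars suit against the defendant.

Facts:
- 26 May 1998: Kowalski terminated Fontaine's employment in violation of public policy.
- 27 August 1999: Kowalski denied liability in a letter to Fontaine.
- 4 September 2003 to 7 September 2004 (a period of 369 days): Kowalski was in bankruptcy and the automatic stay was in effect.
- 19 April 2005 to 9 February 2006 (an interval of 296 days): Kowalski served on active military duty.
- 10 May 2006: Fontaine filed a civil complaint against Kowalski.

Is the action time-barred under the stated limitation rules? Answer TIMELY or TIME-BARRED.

TIME-BARRED

The claim accrued on 26 May 1998, when the wrongful act occurred.
The untolled deadline — 6 years after 26 May 1998 — is 26 May 2004.
Because the automatic bankruptcy stay ran from 4 September 2003 to 7 September 2004, the deadline is extended by 369 days to 30 May 2005.
The defendant's active military service from 19 April 2005 to 9 February 2006 tolled the period for 296 days, extending the deadline to 22 March 2006.
The other events in the timeline have no effect on the limitation period under the stated rules.
Filing on 10 May 2006 missed the 22 March 2006 deadline — the action is time-barred.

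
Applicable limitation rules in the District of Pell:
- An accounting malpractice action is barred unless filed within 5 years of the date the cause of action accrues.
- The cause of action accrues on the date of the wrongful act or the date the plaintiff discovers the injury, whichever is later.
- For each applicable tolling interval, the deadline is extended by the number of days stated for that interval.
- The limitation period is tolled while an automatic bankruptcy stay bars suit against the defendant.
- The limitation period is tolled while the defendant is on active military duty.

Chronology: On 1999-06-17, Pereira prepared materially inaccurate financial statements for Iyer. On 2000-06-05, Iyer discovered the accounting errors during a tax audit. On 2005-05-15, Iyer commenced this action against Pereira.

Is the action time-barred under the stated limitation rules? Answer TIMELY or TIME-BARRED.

TIMELY

The claim accrued on 2000-06-05 — the later of the 1999-06-17 act and the 2000-06-05 discovery.
Adding the 5 years base period to 2000-06-05 gives a deadline of 2005-06-05, before any tolling.
The 2005-05-15 filing precedes the 2005-06-05 deadline; the claim is timely.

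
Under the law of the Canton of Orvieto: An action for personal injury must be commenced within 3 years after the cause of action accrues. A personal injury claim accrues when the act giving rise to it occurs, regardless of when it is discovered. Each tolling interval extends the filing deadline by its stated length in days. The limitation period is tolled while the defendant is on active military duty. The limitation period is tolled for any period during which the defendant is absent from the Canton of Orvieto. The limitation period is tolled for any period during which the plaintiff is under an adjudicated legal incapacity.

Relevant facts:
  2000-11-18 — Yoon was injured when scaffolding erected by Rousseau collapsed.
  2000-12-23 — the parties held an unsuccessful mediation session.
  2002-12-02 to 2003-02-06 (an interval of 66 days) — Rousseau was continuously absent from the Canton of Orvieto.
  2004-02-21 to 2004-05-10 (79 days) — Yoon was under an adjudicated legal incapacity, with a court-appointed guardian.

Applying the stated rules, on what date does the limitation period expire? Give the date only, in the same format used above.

The limitation period began to run on 2000-11-18.
The untolled deadline — 3 years after 2000-11-18 — is 2003-11-18.
The period was tolled for 66 days by the defendant's absence from the jurisdiction (2002-12-02 to 2003-02-06), pushing the deadline to 2004-01-23.
The plaintiff's legal incapacity from 2004-02-21 to 2004-05-10 began after the period had already run on 2004-01-23, so it has no tolling effect.
Nothing else in the chronology tolls or restarts the period.

2004-01-23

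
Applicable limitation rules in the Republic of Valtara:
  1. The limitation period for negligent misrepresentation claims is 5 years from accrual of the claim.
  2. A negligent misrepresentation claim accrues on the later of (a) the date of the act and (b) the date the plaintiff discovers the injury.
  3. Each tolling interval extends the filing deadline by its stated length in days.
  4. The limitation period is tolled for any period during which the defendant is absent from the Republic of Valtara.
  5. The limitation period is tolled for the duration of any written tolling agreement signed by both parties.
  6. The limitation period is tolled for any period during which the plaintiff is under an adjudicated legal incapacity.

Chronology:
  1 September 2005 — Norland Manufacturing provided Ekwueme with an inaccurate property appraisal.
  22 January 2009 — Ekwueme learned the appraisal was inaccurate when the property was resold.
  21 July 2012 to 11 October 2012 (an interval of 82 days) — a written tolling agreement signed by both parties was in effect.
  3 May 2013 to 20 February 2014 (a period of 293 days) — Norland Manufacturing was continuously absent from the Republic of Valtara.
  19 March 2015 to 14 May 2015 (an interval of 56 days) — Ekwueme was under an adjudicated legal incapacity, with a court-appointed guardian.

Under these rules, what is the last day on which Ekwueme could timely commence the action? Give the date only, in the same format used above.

1 February 2015

Taking the later of the act (1 September 2005) and discovery (22 January 2009), the claim accrued on 22 January 2009.
Adding the 5 years base period to 22 January 2009 gives a deadline of 22 January 2014, before any tolling.
The period was tolled for 82 days by the written tolling agreement (21 July 2012 to 11 October 2012), pushing the deadline to 14 April 2014.
Because the defendant's absence from the jurisdiction ran from 3 May 2013 to 20 February 2014, the deadline is extended by 293 days to 1 February 2015.
The plaintiff's legal incapacity starting 19 March 2015 came too late — the period had run on 1 February 2015 — and so does not extend the deadline.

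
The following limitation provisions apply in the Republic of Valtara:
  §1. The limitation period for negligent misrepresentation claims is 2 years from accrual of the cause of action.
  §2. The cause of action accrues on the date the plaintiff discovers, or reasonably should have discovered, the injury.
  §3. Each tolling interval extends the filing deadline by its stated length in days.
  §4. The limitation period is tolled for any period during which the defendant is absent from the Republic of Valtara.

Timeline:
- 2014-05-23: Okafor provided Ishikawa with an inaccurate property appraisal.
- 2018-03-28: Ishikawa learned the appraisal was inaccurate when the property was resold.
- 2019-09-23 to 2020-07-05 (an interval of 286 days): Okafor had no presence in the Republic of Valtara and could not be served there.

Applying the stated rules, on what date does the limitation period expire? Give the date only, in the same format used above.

Accrual is tied to discovery, so the period began on 2018-03-28 rather than on 2014-05-23 when the act occurred.
The untolled deadline — 2 years after 2018-03-28 — is 2020-03-28.
Because the defendant's absence from the jurisdiction ran from 2019-09-23 to 2020-07-05, the deadline is extended by 286 days to 2021-01-08.

2021-01-08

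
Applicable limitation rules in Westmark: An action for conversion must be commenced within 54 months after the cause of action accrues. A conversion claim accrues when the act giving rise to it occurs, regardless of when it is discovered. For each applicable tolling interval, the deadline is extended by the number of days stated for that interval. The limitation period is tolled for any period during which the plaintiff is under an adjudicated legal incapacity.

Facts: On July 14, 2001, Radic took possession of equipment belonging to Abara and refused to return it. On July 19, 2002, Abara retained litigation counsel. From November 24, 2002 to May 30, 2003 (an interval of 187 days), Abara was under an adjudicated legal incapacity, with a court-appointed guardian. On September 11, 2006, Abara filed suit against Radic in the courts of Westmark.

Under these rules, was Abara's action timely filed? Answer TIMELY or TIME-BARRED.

TIME-BARRED

The cause of action accrued on July 14, 2001, the date of the act.
The untolled deadline — 54 months after July 14, 2001 — is January 14, 2006.
The plaintiff's legal incapacity from November 24, 2002 to May 30, 2003 tolled the period for 187 days, extending the deadline to July 20, 2006.
None of the other events listed affects the running of the period under the stated rules.
Abara filed on September 11, 2006, after the July 20, 2006 deadline, so the action is time-barred.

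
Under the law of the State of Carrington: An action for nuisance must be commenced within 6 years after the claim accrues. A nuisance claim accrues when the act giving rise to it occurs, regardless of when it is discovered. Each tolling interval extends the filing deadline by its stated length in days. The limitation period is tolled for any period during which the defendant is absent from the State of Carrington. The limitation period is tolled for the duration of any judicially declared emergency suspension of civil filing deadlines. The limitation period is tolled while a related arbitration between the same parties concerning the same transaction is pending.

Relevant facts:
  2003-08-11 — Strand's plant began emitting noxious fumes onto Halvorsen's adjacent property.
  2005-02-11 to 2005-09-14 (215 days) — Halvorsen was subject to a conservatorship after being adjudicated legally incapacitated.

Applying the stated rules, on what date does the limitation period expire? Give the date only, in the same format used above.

The limitation period began to run on 2003-08-11.
The untolled deadline — 6 years after 2003-08-11 — is 2009-08-11.
Although the plaintiff's incapacity ran from 2005-02-11 to 2005-09-14, the stated rules do not make that a tolling event, so it is disregarded.

2009-08-11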